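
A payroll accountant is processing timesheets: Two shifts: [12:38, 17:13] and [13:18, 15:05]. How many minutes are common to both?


Interval A: [758, 1033] minutes from midnight
Interval B: [798, 905] minutes from midnight
Overlap start = max(758, 798) = 798
Overlap end = min(1033, 905) = 905
Overlap = 905 - 798 = 107 minutes

107


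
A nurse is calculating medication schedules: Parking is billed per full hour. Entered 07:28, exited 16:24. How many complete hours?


Start: 07:28
End: 16:24
Hour difference: 16 - 7 = 9 hours
Minute difference: 24 - 28 = -4 minutes
Total minutes: 536
Complete hours: 536 / 60 = 8 (remainder 56)

8


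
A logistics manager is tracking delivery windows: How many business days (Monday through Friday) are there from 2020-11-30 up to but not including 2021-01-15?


Start: 2020-11-30 (Monday)
End (exclusive): 2021-01-15 (Friday)
Total calendar days: 46
Full weeks: 46 // 7 = 6 -> 30 weekdays
Remaining 4 days starting on Monday:
  Mon(w), Tue(w), Wed(w), Thu(w) -> 4 weekdays
Total business days: 30 + 4 = 34

34


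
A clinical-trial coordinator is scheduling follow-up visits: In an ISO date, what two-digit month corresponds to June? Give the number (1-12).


Calendar month order:
5. May
6. June <--
7. July
June is month number 6

6


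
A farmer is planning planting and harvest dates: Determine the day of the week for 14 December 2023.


Date: 2023-12-14
January 1, 2023 is a Sunday
Day of year: 348
Offset from Jan 1: 347 days
347 mod 7 = 4
Result: Thursday

Thursday


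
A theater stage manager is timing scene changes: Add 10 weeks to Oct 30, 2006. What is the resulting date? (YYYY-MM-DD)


Start: 2006-10-30
Weeks to add: 10
Convert to days: 10 x 7 = 70 days
Add 70 days to 2006-10-30
Result: 2007-01-08

2007-01-08


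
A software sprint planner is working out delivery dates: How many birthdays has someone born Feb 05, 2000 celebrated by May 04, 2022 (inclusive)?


Birth: 2000-02-05
Reference: 2022-05-04
Year difference: 2022 - 2000 = 22
Has birthday (02-05) occurred by 05-04? Yes
Age in full years: 22

22


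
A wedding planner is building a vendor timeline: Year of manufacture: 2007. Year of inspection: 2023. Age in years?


Birth year: 2007
Current year: 2023
Age = current year - birth year
Age = 2023 - 2007 = 16

16


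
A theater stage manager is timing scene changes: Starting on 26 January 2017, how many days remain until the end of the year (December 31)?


Start: January 26, 2017
End: December 31, 2017
Days left in January: 5
February: 28
March: 31
April: 30
May: 31
... plus remaining months
Sum of remaining months: 334
Total: 5 + 334 = 339

339


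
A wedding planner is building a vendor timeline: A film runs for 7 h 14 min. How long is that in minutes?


Hours: 7
Minutes: 14
Convert hours to minutes: 7 x 60 = 420
Add remaining minutes: 420 + 14 = 434

434


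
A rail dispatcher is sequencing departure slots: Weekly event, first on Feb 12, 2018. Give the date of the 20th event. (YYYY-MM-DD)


First occurrence: 2018-02-12 (occurrence 1)
Each occurrence is 7 days after the previous.
Occurrence 20 is 19 weeks after the first.
19 weeks = 133 days
2018-02-12 + 133 days = 2018-06-25

2018-06-25


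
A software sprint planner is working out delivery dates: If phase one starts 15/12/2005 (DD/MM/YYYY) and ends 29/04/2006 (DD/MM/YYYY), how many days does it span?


Start date: 2005-12-15
End date: 2006-04-29
Dec 2005: +17 days
Jan 2006: +31 days
Feb 2006: +28 days
Mar 2006: +31 days
Apr 2006: +28 days
Total: 135 days

135


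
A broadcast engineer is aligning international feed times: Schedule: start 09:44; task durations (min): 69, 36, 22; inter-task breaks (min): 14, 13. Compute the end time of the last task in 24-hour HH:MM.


Start: 09:44 = 584 min from midnight
  after task 1 (69 min): 10:53
  after break (14 min): 11:07
  after task 2 (36 min): 11:43
  after break (13 min): 11:56
  after task 3 (22 min): 12:18
Total elapsed: 154 minutes
End time: 12:18

12:18


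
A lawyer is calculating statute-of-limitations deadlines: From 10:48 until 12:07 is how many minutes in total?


Start time: 10:48 = 648 minutes from midnight
End time: 12:07 = 727 minutes from midnight
Difference: 727 - 648 = 79 minutes
That is 1 hours and 19 minutes

79


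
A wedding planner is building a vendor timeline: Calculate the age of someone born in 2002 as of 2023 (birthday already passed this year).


Birth year: 2002
Current year: 2023
Age = current year - birth year
Age = 2023 - 2002 = 21

21


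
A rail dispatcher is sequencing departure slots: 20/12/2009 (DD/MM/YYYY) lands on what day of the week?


Date: 2009-12-20
January 1, 2009 is a Thursday
Day of year: 354
Offset from Jan 1: 353 days
353 mod 7 = 3
Result: Sunday

Sunday


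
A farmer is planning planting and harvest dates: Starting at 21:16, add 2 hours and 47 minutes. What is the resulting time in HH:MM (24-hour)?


Start time: 21:16
Adding: 2 hours 47 minutes
Minutes: 16 + 47 = 63
Minute overflow: 63 >= 60, so carry 1 hour, minutes = 3
Hours: 21 + 2 + 1 = 24
Hour wraparound: 24 mod 24 = 0
Result: 00:03

00:03


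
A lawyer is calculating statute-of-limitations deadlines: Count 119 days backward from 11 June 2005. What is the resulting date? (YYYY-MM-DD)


Start: 2005-06-11
Subtracting 119 days
Days already passed in June: 11
After going back through June: 108 more days to subtract
May 2005: 31 days, 77 remaining
April 2005: 30 days, 47 remaining
March 2005: 31 days, 16 remaining
February 2005 has 28 days, need 16
Result: 2005-02-12

2005-02-12


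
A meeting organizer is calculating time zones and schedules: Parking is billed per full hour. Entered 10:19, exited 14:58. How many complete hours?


Start: 10:19
End: 14:58
Hour difference: 14 - 10 = 4 hours
Minute difference: 58 - 19 = 39 minutes
Total minutes: 279
Complete hours: 279 / 60 = 4 (remainder 39)

4


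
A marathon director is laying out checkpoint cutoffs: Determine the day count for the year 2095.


Year: 2095
Check leap year rules:
Divisible by 4? No
2095 is not a leap year
Days: 365

365


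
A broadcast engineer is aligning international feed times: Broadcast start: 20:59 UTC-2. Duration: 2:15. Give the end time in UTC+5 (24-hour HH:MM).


Start: 20:59 in UTC-2
Step 1 - add duration:
  minutes: 59 + 15 = 74 (carry 1h)
  hours: 20 + 2 + 1 = 23
  end in UTC-2: 23:14
Step 2 - convert UTC-2 -> UTC+5:
  offset difference: 5 - (-2) = 7 hours
  23 + (7) = 30 -> mod 24 = 6
Result: 06:14 in UTC+5

06:14


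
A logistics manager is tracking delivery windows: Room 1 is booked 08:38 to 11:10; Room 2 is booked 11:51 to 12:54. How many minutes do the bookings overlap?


Interval A: [518, 670] minutes from midnight
Interval B: [711, 774] minutes from midnight
Overlap start = max(518, 711) = 711
Overlap end = min(670, 774) = 670
End <= start, so the intervals do not overlap: 0 minutes

0


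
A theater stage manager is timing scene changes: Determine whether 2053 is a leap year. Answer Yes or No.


Year: 2053
Divisible by 4? 2053 / 4 = 513.25 -> No
Not divisible by 4, so NOT a leap year

No


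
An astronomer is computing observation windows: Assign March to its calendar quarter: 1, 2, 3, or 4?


Month: March (month 3)
Q1: January-March (months 1-3)
Q2: April-June (months 4-6)
Q3: July-September (months 7-9)
Q4: October-December (months 10-12)
Month 3 falls in Q1

1


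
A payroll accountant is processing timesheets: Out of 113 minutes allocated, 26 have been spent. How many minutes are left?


Total budget: 113 minutes
Time used: 26 minutes
Remaining: 113 - 26 = 87 minutes
Percent used: 23.0%
Percent remaining: 77.0%

87


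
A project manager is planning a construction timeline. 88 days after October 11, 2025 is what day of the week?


Start: 2025-10-11 (Saturday)
Step 1 - find target date: add 88 days
  2025-10-11 + 88 days = 2026-01-07
Step 2 - day of week:
  88 mod 7 = 4
  Saturday + 4 days -> Wednesday
Result: Wednesday (2026-01-07)

Wednesday


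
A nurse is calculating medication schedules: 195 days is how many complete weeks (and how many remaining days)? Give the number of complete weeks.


Total days: 195
Days per week: 7
Division: 195 / 7 = 27 remainder 6
Complete weeks: 27
Remaining days: 6

27


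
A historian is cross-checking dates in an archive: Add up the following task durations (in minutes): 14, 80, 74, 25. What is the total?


Durations: 14, 80, 74, 25
Running sum: 14
+ 80 = 94
+ 74 = 168
+ 25 = 193
Total duration: 193 minutes
That is 3 hours and 13 minutes

193


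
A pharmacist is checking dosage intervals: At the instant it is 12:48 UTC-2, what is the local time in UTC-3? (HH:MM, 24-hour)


Local time: 12:48 at UTC-2 (offset -2h)
Target zone: UTC-3 (offset -3h)
Difference: -3 - (-2) = -1 hours
Calculation: 12 + (-1) = 11
Result: 11:48

11:48


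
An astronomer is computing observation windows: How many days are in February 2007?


Month: February
Year: 2007
2007 is not a leap year
February has 28 days
Total: 28 days

28


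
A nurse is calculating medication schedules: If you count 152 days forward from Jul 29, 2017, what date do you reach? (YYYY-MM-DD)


Start: 2017-07-29
Adding 152 days
Days remaining in July: 2
After July: 150 days still to add
August 2017: 31 days, 119 remaining
September 2017: 30 days, 89 remaining
October 2017: 31 days, 58 remaining
November 2017: 30 days, 28 remaining
Result: 2017-12-28

2017-12-28


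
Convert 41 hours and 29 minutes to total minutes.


Hours: 41
Extra minutes: 29
Minutes per hour: 60
Hours to minutes: 41 x 60 = 2460
Total: 2460 + 29 = 2489

2489


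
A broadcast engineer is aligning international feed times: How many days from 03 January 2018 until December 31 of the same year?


Start: January 03, 2018
End: December 31, 2018
Days left in January: 28
February: 28
March: 31
April: 30
May: 31
... plus remaining months
Sum of remaining months: 334
Total: 28 + 334 = 362

362


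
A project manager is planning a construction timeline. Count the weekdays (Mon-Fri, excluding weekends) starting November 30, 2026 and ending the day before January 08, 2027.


Start: 2026-11-30 (Monday)
End (exclusive): 2027-01-08 (Friday)
Total calendar days: 39
Full weeks: 39 // 7 = 5 -> 25 weekdays
Remaining 4 days starting on Monday:
  Mon(w), Tue(w), Wed(w), Thu(w) -> 4 weekdays
Total business days: 25 + 4 = 29

29


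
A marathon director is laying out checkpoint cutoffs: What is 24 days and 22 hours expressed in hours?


Days: 24
Extra hours: 22
Hours per day: 24
Days to hours: 24 x 24 = 576
Total: 576 + 22 = 598

598


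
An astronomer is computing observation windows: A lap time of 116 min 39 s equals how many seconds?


Minutes: 116
Seconds: 39
Convert minutes to seconds: 116 x 60 = 6960
Add remaining seconds: 6960 + 39 = 6999

6999


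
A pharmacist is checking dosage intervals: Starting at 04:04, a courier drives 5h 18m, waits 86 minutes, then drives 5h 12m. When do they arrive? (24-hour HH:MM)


Depart: 04:04
Leg 1: +318 min -> 09:22
Layover: +86 min -> 10:48
Leg 2: +312 min -> 16:00
Total travel: 716 minutes = 11h 56m
Arrival: 16:00

16:00


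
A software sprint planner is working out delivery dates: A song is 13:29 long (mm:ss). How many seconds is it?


Minutes: 13
Extra seconds: 29
Seconds per minute: 60
Minutes to seconds: 13 x 60 = 780
Total: 780 + 29 = 809

809


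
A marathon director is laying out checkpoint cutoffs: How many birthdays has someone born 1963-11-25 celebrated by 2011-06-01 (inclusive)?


Birth: 1963-11-25
Reference: 2011-06-01
Year difference: 2011 - 1963 = 48
Has birthday (11-25) occurred by 06-01? No
Birthday not yet reached this year -> subtract 1
Age in full years: 47

47


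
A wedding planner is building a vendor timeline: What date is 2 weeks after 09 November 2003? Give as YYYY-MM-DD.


Start: 2003-11-09
Weeks to add: 2
Convert to days: 2 x 7 = 14 days
Add 14 days to 2003-11-09
Result: 2003-11-23

2003-11-23


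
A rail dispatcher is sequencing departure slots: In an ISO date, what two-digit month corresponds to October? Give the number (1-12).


Calendar month order:
9. September
10. October <--
11. November
October is month number 10

10


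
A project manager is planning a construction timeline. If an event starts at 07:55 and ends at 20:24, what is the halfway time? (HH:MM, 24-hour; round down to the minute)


Start time: 07:55 = 475 minutes from midnight
End time: 20:24 = 1224 minutes from midnight
Sum: 475 + 1224 = 1699
Midpoint: 1699 / 2 = 849 minutes
Convert: 849 / 60 = 14 hours, 9 minutes
Result: 14:09

14:09


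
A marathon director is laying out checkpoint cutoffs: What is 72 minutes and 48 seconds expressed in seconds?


Minutes: 72
Extra seconds: 48
Seconds per minute: 60
Minutes to seconds: 72 x 60 = 4320
Total: 4320 + 48 = 4368

4368


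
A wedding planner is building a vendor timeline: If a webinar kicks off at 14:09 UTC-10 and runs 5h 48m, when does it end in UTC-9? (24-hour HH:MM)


Start: 14:09 in UTC-10
Step 1 - add duration:
  minutes: 9 + 48 = 57
  hours: 14 + 5 + 0 = 19
  end in UTC-10: 19:57
Step 2 - convert UTC-10 -> UTC-9:
  offset difference: -9 - (-10) = 1 hours
  19 + (1) = 20 -> mod 24 = 20
Result: 20:57 in UTC-9

20:57


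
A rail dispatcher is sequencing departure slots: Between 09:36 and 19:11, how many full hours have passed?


Start: 09:36
End: 19:11
Hour difference: 19 - 9 = 10 hours
Minute difference: 11 - 36 = -25 minutes
Total minutes: 575
Complete hours: 575 / 60 = 9 (remainder 35)

9


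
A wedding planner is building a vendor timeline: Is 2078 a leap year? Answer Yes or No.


Year: 2078
Divisible by 4? 2078 / 4 = 519.5 -> No
Not divisible by 4, so NOT a leap year

No


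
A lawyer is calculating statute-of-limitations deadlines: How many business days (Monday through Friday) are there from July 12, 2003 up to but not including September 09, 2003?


Start: 2003-07-12 (Saturday)
End (exclusive): 2003-09-09 (Tuesday)
Total calendar days: 59
Full weeks: 59 // 7 = 8 -> 40 weekdays
Remaining 3 days starting on Saturday:
  Sat(-), Sun(-), Mon(w) -> 1 weekdays
Total business days: 40 + 1 = 41

41


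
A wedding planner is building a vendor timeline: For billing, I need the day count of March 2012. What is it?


Month: March
Year: 2012
March is a 31-day month
Total: 31 days

31


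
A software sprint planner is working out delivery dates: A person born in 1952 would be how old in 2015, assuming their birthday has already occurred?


Birth year: 1952
Current year: 2015
Age = current year - birth year
Age = 2015 - 1952 = 63

63


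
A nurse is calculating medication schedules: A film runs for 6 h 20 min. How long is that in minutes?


Hours: 6
Minutes: 20
Convert hours to minutes: 6 x 60 = 360
Add remaining minutes: 360 + 20 = 380

380


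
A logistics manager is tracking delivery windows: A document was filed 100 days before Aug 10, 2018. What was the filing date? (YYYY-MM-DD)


Start: 2018-08-10
Subtracting 100 days
Days already passed in August: 10
After going back through August: 90 more days to subtract
July 2018: 31 days, 59 remaining
June 2018: 30 days, 29 remaining
May 2018 has 31 days, need 29
Result: 2018-05-02

2018-05-02


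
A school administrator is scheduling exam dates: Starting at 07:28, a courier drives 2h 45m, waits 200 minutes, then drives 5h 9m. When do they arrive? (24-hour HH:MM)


Depart: 07:28
Leg 1: +165 min -> 10:13
Layover: +200 min -> 13:33
Leg 2: +309 min -> 18:42
Total travel: 674 minutes = 11h 14m
Arrival: 18:42

18:42


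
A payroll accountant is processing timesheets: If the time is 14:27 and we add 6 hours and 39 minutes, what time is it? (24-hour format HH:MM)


Start time: 14:27
Adding: 6 hours 39 minutes
Minutes: 27 + 39 = 66
Minute overflow: 66 >= 60, so carry 1 hour, minutes = 6
Hours: 14 + 6 + 1 = 21
Result: 21:06

21:06


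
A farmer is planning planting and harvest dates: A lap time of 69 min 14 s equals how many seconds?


Minutes: 69
Seconds: 14
Convert minutes to seconds: 69 x 60 = 4140
Add remaining seconds: 4140 + 14 = 4154

4154


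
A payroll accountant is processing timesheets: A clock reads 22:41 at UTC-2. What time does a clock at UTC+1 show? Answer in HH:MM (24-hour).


Local time: 22:41 at UTC-2 (offset -2h)
Target zone: UTC+1 (offset 1h)
Difference: 1 - (-2) = 3 hours
Calculation: 22 + (3) = 25
Wraparound: (25) mod 24 = 1
Result: 01:41

01:41


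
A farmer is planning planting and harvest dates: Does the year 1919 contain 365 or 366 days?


Year: 1919
Check leap year rules:
Divisible by 4? No
1919 is not a leap year
Days: 365

365


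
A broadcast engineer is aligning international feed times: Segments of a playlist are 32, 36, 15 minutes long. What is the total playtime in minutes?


Durations: 32, 36, 15
Running sum: 32
+ 36 = 68
+ 15 = 83
Total duration: 83 minutes
That is 1 hours and 23 minutes

83


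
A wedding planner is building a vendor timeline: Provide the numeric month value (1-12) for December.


Calendar month order:
11. November
12. December <--
December is month number 12

12


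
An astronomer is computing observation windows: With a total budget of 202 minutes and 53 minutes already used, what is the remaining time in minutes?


Total budget: 202 minutes
Time used: 53 minutes
Remaining: 202 - 53 = 149 minutes
Percent used: 26.2%
Percent remaining: 73.8%

149


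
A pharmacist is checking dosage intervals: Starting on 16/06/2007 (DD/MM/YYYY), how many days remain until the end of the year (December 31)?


Start: June 16, 2007
End: December 31, 2007
Days left in June: 14
July: 31
August: 31
September: 30
October: 31
... plus remaining months
Sum of remaining months: 184
Total: 14 + 184 = 198

198


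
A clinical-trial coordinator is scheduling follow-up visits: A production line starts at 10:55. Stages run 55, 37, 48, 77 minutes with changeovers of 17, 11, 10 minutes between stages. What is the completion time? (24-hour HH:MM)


Start: 10:55 = 655 min from midnight
  after task 1 (55 min): 11:50
  after break (17 min): 12:07
  after task 2 (37 min): 12:44
  after break (11 min): 12:55
  after task 3 (48 min): 13:43
  after break (10 min): 13:53
  after task 4 (77 min): 15:10
Total elapsed: 255 minutes
End time: 15:10

15:10


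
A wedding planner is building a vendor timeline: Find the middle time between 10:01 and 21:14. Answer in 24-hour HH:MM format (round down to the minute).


Start time: 10:01 = 601 minutes from midnight
End time: 21:14 = 1274 minutes from midnight
Sum: 601 + 1274 = 1875
Midpoint: 1875 / 2 = 937 minutes
Convert: 937 / 60 = 15 hours, 37 minutes
Result: 15:37

15:37


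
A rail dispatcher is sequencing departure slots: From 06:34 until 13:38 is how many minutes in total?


Start time: 06:34 = 394 minutes from midnight
End time: 13:38 = 818 minutes from midnight
Difference: 818 - 394 = 424 minutes
That is 7 hours and 4 minutes

424


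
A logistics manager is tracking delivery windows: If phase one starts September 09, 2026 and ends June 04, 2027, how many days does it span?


Start date: 2026-09-09
End date: 2027-06-04
Sep 2026: +22 days
Oct 2026: +31 days
Nov 2026: +30 days
... (7 more months)
Total: 268 days

268


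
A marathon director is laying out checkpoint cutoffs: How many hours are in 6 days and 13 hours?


Days: 6
Extra hours: 13
Hours per day: 24
Days to hours: 6 x 24 = 144
Total: 144 + 13 = 157

157


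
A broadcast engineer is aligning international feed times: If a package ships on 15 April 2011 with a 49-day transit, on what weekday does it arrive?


Start: 2011-04-15 (Friday)
Step 1 - find target date: add 49 days
  2011-04-15 + 49 days = 2011-06-03
Step 2 - day of week:
  49 mod 7 = 0
  Friday + 0 days -> Friday
Result: Friday (2011-06-03)

Friday


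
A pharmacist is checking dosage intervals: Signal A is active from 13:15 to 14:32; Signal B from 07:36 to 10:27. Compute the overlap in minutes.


Interval A: [795, 872] minutes from midnight
Interval B: [456, 627] minutes from midnight
Overlap start = max(795, 456) = 795
Overlap end = min(872, 627) = 627
End <= start, so the intervals do not overlap: 0 minutes

0


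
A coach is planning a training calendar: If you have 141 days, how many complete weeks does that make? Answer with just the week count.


Total days: 141
Days per week: 7
Division: 141 / 7 = 20 remainder 1
Complete weeks: 20
Remaining days: 1

20


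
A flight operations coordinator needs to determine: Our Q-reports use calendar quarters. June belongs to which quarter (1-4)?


Month: June (month 6)
Q1: January-March (months 1-3)
Q2: April-June (months 4-6)
Q3: July-September (months 7-9)
Q4: October-December (months 10-12)
Month 6 falls in Q2

2


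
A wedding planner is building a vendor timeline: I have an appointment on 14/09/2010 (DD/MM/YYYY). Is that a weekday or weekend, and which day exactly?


Date: 2010-09-14
January 1, 2010 is a Friday
Day of year: 257
Offset from Jan 1: 256 days
256 mod 7 = 4
Result: Tuesday

Tuesday


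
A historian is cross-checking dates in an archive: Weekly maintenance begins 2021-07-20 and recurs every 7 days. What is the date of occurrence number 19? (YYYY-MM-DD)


First occurrence: 2021-07-20 (occurrence 1)
Each occurrence is 7 days after the previous.
Occurrence 19 is 18 weeks after the first.
18 weeks = 126 days
2021-07-20 + 126 days = 2021-11-23

2021-11-23


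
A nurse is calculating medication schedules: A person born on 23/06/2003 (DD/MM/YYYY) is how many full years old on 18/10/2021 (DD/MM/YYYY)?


Birth: 2003-06-23
Reference: 2021-10-18
Year difference: 2021 - 2003 = 18
Has birthday (06-23) occurred by 10-18? Yes
Age in full years: 18

18


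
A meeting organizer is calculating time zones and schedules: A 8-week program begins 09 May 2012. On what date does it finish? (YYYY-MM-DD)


Start: 2012-05-09
Weeks to add: 8
Convert to days: 8 x 7 = 56 days
Add 56 days to 2012-05-09
Result: 2012-07-04

2012-07-04


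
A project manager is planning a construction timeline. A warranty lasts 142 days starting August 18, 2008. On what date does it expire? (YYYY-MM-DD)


Start: 2008-08-18
Adding 142 days
Days remaining in August: 13
After August: 129 days still to add
September 2008: 30 days, 99 remaining
October 2008: 31 days, 68 remaining
November 2008: 30 days, 38 remaining
December 2008: 31 days, 7 remaining
Result: 2009-01-07

2009-01-07


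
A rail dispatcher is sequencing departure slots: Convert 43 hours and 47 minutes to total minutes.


Hours: 43
Extra minutes: 47
Minutes per hour: 60
Hours to minutes: 43 x 60 = 2580
Total: 2580 + 47 = 2627

2627


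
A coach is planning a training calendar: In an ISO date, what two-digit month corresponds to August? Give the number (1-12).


Calendar month order:
7. July
8. August <--
9. September
August is month number 8

8


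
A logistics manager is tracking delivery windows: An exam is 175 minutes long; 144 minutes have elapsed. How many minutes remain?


Total budget: 175 minutes
Time used: 144 minutes
Remaining: 175 - 144 = 31 minutes
Percent used: 82.3%
Percent remaining: 17.7%

31


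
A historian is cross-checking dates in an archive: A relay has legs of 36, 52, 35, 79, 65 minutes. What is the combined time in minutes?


Durations: 36, 52, 35, 79, 65
Running sum: 36
+ 52 = 88
+ 35 = 123
+ 79 = 202
+ 65 = 267
Total duration: 267 minutes
That is 4 hours and 27 minutes

267


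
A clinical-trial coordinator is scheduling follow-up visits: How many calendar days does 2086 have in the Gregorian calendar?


Year: 2086
Check leap year rules:
Divisible by 4? No
2086 is not a leap year
Days: 365

365


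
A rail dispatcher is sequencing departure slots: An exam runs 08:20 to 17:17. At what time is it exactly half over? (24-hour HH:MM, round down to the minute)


Start time: 08:20 = 500 minutes from midnight
End time: 17:17 = 1037 minutes from midnight
Sum: 500 + 1037 = 1537
Midpoint: 1537 / 2 = 768 minutes
Convert: 768 / 60 = 12 hours, 48 minutes
Result: 12:48

12:48


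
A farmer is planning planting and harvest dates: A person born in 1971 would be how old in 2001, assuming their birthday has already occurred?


Birth year: 1971
Current year: 2001
Age = current year - birth year
Age = 2001 - 1971 = 30

30


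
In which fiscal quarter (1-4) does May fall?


Month: May (month 5)
Q1: January-March (months 1-3)
Q2: April-June (months 4-6)
Q3: July-September (months 7-9)
Q4: October-December (months 10-12)
Month 5 falls in Q2

2


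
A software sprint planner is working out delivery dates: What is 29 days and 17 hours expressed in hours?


Days: 29
Extra hours: 17
Hours per day: 24
Days to hours: 29 x 24 = 696
Total: 696 + 17 = 713

713


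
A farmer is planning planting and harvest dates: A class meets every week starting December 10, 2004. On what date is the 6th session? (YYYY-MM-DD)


First occurrence: 2004-12-10 (occurrence 1)
Each occurrence is 7 days after the previous.
Occurrence 6 is 5 weeks after the first.
5 weeks = 35 days
2004-12-10 + 35 days = 2005-01-14

2005-01-14


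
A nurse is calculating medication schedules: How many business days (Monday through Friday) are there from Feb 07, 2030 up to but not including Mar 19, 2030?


Start: 2030-02-07 (Thursday)
End (exclusive): 2030-03-19 (Tuesday)
Total calendar days: 40
Full weeks: 40 // 7 = 5 -> 25 weekdays
Remaining 5 days starting on Thursday:
  Thu(w), Fri(w), Sat(-), Sun(-), Mon(w) -> 3 weekdays
Total business days: 25 + 3 = 28

28


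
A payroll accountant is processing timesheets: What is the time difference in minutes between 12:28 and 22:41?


Start time: 12:28 = 748 minutes from midnight
End time: 22:41 = 1361 minutes from midnight
Difference: 1361 - 748 = 613 minutes
That is 10 hours and 13 minutes

613


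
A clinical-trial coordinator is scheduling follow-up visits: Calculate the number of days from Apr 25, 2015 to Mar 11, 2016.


Start date: 2015-04-25
End date: 2016-03-11
Apr 2015: +6 days
May 2015: +31 days
Jun 2015: +30 days
... (9 more months)
Total: 321 days

321


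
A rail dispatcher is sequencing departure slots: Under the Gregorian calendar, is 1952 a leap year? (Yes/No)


Year: 1952
Divisible by 4? 1952 / 4 = 488.0 -> Yes
Divisible by 100? 1952 / 100 = 19.52 -> No
Divisible by 4 but not 100, so it IS a leap year

Yes


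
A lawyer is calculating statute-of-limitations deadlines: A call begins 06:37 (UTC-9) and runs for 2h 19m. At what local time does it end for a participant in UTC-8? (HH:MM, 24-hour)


Start: 06:37 in UTC-9
Step 1 - add duration:
  minutes: 37 + 19 = 56
  hours: 6 + 2 + 0 = 8
  end in UTC-9: 08:56
Step 2 - convert UTC-9 -> UTC-8:
  offset difference: -8 - (-9) = 1 hours
  8 + (1) = 9 -> mod 24 = 9
Result: 09:56 in UTC-8

09:56


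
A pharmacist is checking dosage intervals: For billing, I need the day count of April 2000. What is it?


Month: April
Year: 2000
April is a 30-day month
Total: 30 days

30


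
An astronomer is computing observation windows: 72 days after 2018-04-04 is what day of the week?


Start: 2018-04-04 (Wednesday)
Step 1 - find target date: add 72 days
  2018-04-04 + 72 days = 2018-06-15
Step 2 - day of week:
  72 mod 7 = 2
  Wednesday + 2 days -> Friday
Result: Friday (2018-06-15)

Friday


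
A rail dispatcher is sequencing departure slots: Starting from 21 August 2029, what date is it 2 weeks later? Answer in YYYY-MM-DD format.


Start: 2029-08-21
Weeks to add: 2
Convert to days: 2 x 7 = 14 days
Add 14 days to 2029-08-21
Result: 2029-09-04

2029-09-04


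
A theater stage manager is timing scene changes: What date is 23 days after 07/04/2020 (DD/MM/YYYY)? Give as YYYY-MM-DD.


Start: 2020-04-07
Adding 23 days
Days remaining in April: 23
Result: 2020-04-30

2020-04-30


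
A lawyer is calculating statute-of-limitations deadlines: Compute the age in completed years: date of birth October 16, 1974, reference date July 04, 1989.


Birth: 1974-10-16
Reference: 1989-07-04
Year difference: 1989 - 1974 = 15
Has birthday (10-16) occurred by 07-04? No
Birthday not yet reached this year -> subtract 1
Age in full years: 14

14


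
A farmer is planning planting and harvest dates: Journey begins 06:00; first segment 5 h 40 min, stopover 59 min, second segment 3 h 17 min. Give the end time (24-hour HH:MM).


Depart: 06:00
Leg 1: +340 min -> 11:40
Layover: +59 min -> 12:39
Leg 2: +197 min -> 15:56
Total travel: 596 minutes = 9h 56m
Arrival: 15:56

15:56


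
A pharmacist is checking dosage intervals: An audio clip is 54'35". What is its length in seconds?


Minutes: 54
Seconds: 35
Convert minutes to seconds: 54 x 60 = 3240
Add remaining seconds: 3240 + 35 = 3275

3275


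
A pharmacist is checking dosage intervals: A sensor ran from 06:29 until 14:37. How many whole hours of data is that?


Start: 06:29
End: 14:37
Hour difference: 14 - 6 = 8 hours
Minute difference: 37 - 29 = 8 minutes
Total minutes: 488
Complete hours: 488 / 60 = 8 (remainder 8)

8


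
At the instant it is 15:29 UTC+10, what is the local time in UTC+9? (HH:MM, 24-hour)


Local time: 15:29 at UTC+10 (offset 10h)
Target zone: UTC+9 (offset 9h)
Difference: 9 - (10) = -1 hours
Calculation: 15 + (-1) = 14
Result: 14:29

14:29


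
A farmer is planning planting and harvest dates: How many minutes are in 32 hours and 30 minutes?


Hours: 32
Extra minutes: 30
Minutes per hour: 60
Hours to minutes: 32 x 60 = 1920
Total: 1920 + 30 = 1950

1950


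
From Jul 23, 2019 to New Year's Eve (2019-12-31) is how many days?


Start: July 23, 2019
End: December 31, 2019
Days left in July: 8
August: 31
September: 30
October: 31
November: 30
... plus remaining months
Sum of remaining months: 153
Total: 8 + 153 = 161

161


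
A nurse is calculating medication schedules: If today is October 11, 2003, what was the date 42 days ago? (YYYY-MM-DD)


Start: 2003-10-11
Subtracting 42 days
Days already passed in October: 11
After going back through October: 31 more days to subtract
September 2003: 30 days, 1 remaining
August 2003 has 31 days, need 1
Result: 2003-08-30

2003-08-30


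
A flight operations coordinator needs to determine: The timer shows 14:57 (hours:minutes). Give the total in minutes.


Hours: 14
Minutes: 57
Convert hours to minutes: 14 x 60 = 840
Add remaining minutes: 840 + 57 = 897

897


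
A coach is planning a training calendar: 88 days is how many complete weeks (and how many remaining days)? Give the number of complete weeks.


Total days: 88
Days per week: 7
Division: 88 / 7 = 12 remainder 4
Complete weeks: 12
Remaining days: 4

12


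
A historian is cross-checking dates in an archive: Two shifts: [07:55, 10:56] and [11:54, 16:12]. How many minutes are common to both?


Interval A: [475, 656] minutes from midnight
Interval B: [714, 972] minutes from midnight
Overlap start = max(475, 714) = 714
Overlap end = min(656, 972) = 656
End <= start, so the intervals do not overlap: 0 minutes

0


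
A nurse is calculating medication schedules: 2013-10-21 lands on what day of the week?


Date: 2013-10-21
January 1, 2013 is a Tuesday
Day of year: 294
Offset from Jan 1: 293 days
293 mod 7 = 6
Result: Monday

Monday


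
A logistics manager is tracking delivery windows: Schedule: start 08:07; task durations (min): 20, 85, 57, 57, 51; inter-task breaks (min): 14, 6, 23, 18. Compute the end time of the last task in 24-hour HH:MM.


Start: 08:07 = 487 min from midnight
  after task 1 (20 min): 08:27
  after break (14 min): 08:41
  after task 2 (85 min): 10:06
  after break (6 min): 10:12
  after task 3 (57 min): 11:09
  after break (23 min): 11:32
  after task 4 (57 min): 12:29
  after break (18 min): 12:47
  after task 5 (51 min): 13:38
Total elapsed: 331 minutes
End time: 13:38

13:38


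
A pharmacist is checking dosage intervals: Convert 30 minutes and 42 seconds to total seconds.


Minutes: 30
Extra seconds: 42
Seconds per minute: 60
Minutes to seconds: 30 x 60 = 1800
Total: 1800 + 42 = 1842

1842


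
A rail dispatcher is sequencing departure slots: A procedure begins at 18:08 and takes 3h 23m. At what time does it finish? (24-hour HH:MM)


Start time: 18:08
Adding: 3 hours 23 minutes
Minutes: 8 + 23 = 31
Hours: 18 + 3 + 0 = 21
Result: 21:31

21:31


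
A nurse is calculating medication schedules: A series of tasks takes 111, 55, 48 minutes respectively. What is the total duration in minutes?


Durations: 111, 55, 48
Running sum: 111
+ 55 = 166
+ 48 = 214
Total duration: 214 minutes
That is 3 hours and 34 minutes

214


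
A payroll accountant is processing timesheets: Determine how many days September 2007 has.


Month: September
Year: 2007
September is a 30-day month
Total: 30 days

30


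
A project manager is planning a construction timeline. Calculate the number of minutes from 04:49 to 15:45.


Start time: 04:49 = 289 minutes from midnight
End time: 15:45 = 945 minutes from midnight
Difference: 945 - 289 = 656 minutes
That is 10 hours and 56 minutes

656


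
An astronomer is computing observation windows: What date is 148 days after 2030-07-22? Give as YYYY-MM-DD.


Start: 2030-07-22
Adding 148 days
Days remaining in July: 9
After July: 139 days still to add
August 2030: 31 days, 108 remaining
September 2030: 30 days, 78 remaining
October 2030: 31 days, 47 remaining
November 2030: 30 days, 17 remaining
Result: 2030-12-17

2030-12-17


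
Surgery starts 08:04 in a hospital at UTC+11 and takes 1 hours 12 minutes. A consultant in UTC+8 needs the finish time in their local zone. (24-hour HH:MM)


Start: 08:04 in UTC+11
Step 1 - add duration:
  minutes: 4 + 12 = 16
  hours: 8 + 1 + 0 = 9
  end in UTC+11: 09:16
Step 2 - convert UTC+11 -> UTC+8:
  offset difference: 8 - (11) = -3 hours
  9 + (-3) = 6 -> mod 24 = 6
Result: 06:16 in UTC+8

06:16


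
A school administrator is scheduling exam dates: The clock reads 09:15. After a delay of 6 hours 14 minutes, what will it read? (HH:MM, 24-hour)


Start time: 09:15
Adding: 6 hours 14 minutes
Minutes: 15 + 14 = 29
Hours: 9 + 6 + 0 = 15
Result: 15:29

15:29


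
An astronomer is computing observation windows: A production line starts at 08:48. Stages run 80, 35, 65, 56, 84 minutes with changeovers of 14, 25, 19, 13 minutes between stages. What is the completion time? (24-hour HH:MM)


Start: 08:48 = 528 min from midnight
  after task 1 (80 min): 10:08
  after break (14 min): 10:22
  after task 2 (35 min): 10:57
  after break (25 min): 11:22
  after task 3 (65 min): 12:27
  after break (19 min): 12:46
  after task 4 (56 min): 13:42
  after break (13 min): 13:55
  after task 5 (84 min): 15:19
Total elapsed: 391 minutes
End time: 15:19

15:19


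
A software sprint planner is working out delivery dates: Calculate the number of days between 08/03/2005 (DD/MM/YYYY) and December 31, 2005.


Start: March 08, 2005
End: December 31, 2005
Days left in March: 23
April: 30
May: 31
June: 30
July: 31
... plus remaining months
Sum of remaining months: 275
Total: 23 + 275 = 298

298


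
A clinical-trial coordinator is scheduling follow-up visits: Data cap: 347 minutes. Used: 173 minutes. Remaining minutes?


Total budget: 347 minutes
Time used: 173 minutes
Remaining: 347 - 173 = 174 minutes
Percent used: 49.9%
Percent remaining: 50.1%

174


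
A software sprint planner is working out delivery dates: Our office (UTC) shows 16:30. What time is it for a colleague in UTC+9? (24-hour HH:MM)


Local time: 16:30 at UTC (offset 0h)
Target zone: UTC+9 (offset 9h)
Difference: 9 - (0) = 9 hours
Calculation: 16 + (9) = 25
Wraparound: (25) mod 24 = 1
Result: 01:30

01:30


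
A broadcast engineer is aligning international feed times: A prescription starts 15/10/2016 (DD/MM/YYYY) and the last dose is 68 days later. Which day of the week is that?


Start: 2016-10-15 (Saturday)
Step 1 - find target date: add 68 days
  2016-10-15 + 68 days = 2016-12-22
Step 2 - day of week:
  68 mod 7 = 5
  Saturday + 5 days -> Thursday
Result: Thursday (2016-12-22)

Thursday


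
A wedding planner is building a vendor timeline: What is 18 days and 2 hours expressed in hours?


Days: 18
Extra hours: 2
Hours per day: 24
Days to hours: 18 x 24 = 432
Total: 432 + 2 = 434

434


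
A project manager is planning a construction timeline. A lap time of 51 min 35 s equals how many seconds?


Minutes: 51
Seconds: 35
Convert minutes to seconds: 51 x 60 = 3060
Add remaining seconds: 3060 + 35 = 3095

3095


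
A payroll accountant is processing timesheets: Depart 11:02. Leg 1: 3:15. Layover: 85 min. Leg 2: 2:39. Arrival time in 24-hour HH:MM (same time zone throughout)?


Depart: 11:02
Leg 1: +195 min -> 14:17
Layover: +85 min -> 15:42
Leg 2: +159 min -> 18:21
Total travel: 439 minutes = 7h 19m
Arrival: 18:21

18:21


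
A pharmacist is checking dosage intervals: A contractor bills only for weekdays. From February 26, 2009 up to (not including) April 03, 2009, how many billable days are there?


Start: 2009-02-26 (Thursday)
End (exclusive): 2009-04-03 (Friday)
Total calendar days: 36
Full weeks: 36 // 7 = 5 -> 25 weekdays
Remaining 1 days starting on Thursday:
  Thu(w) -> 1 weekdays
Total business days: 25 + 1 = 26

26


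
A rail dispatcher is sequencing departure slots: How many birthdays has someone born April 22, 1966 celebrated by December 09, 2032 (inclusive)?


Birth: 1966-04-22
Reference: 2032-12-09
Year difference: 2032 - 1966 = 66
Has birthday (04-22) occurred by 12-09? Yes
Age in full years: 66

66


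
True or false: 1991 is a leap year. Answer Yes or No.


Year: 1991
Divisible by 4? 1991 / 4 = 497.75 -> No
Not divisible by 4, so NOT a leap year

No


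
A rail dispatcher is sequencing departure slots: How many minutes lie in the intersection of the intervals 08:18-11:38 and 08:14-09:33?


Interval A: [498, 698] minutes from midnight
Interval B: [494, 573] minutes from midnight
Overlap start = max(498, 494) = 498
Overlap end = min(698, 573) = 573
Overlap = 573 - 498 = 75 minutes

75


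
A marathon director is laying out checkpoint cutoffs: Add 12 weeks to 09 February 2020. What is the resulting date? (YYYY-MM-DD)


Start: 2020-02-09
Weeks to add: 12
Convert to days: 12 x 7 = 84 days
Add 84 days to 2020-02-09
Result: 2020-05-03

2020-05-03


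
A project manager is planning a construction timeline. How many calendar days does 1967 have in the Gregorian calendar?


Year: 1967
Check leap year rules:
Divisible by 4? No
1967 is not a leap year
Days: 365

365


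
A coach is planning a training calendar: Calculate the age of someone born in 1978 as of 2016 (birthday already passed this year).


Birth year: 1978
Current year: 2016
Age = current year - birth year
Age = 2016 - 1978 = 38

38


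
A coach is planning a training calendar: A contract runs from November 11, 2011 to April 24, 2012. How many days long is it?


Start date: 2011-11-11
End date: 2012-04-24
Nov 2011: +20 days
Dec 2011: +31 days
Jan 2012: +31 days
... (3 more months)
Total: 165 days

165


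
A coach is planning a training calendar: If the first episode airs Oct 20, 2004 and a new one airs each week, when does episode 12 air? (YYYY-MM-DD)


First occurrence: 2004-10-20 (occurrence 1)
Each occurrence is 7 days after the previous.
Occurrence 12 is 11 weeks after the first.
11 weeks = 77 days
2004-10-20 + 77 days = 2005-01-05

2005-01-05


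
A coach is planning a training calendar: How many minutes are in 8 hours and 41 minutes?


Hours: 8
Extra minutes: 41
Minutes per hour: 60
Hours to minutes: 8 x 60 = 480
Total: 480 + 41 = 521

521


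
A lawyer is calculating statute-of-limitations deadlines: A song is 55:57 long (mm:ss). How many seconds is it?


Minutes: 55
Extra seconds: 57
Seconds per minute: 60
Minutes to seconds: 55 x 60 = 3300
Total: 3300 + 57 = 3357

3357
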